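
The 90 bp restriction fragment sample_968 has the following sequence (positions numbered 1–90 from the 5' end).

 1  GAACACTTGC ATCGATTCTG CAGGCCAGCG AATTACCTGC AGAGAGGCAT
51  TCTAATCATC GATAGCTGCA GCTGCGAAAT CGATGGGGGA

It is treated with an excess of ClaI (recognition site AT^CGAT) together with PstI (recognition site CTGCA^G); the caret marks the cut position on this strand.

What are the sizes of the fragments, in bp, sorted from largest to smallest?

19, 18, 12, 11, 10, 10, 10 bp

ClaI sites (ATCGAT) start at positions 11, 58, 79.
ClaI cuts after base 2 of each site, so after positions 12, 59, 80.
PstI sites (CTGCAG) start at positions 18, 37, 66.
PstI cuts after base 5 of each site (before the last base), so after positions 22, 41, 70.
Combined cut positions: 12, 22, 41, 59, 70, 80.
Linear molecule, 6 cuts → 7 fragments:
  1–12 → 12 bp
  13–22 → 10 bp
  23–41 → 19 bp
  42–59 → 18 bp
  60–70 → 11 bp
  71–80 → 10 bp
  81–90 → 10 bp
Sorted largest to smallest: 19, 18, 12, 11, 10, 10, 10 bp.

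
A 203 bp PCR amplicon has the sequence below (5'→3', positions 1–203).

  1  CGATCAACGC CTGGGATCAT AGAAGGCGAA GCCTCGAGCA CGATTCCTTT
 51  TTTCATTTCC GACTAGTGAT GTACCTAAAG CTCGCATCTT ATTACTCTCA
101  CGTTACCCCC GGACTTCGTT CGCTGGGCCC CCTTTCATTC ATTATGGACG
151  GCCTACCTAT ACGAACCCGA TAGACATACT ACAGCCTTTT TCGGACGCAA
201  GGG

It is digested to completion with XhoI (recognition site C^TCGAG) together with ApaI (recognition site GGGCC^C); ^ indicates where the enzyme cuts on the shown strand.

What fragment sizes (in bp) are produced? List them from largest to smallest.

96, 74, 33 bp

The XhoI site (CTCGAG) starts at position 33.
XhoI cuts after the first base of each site, so after position 33.
The ApaI site (GGGCCC) starts at position 125.
ApaI cuts after base 5 of each site (before the last base), so after position 129.
Combined cut positions: 33, 129.
Linear molecule, 2 cuts → 3 fragments:
  1–33 → 33 bp
  34–129 → 96 bp
  130–203 → 74 bp
Sorted largest to smallest: 96, 74, 33 bp.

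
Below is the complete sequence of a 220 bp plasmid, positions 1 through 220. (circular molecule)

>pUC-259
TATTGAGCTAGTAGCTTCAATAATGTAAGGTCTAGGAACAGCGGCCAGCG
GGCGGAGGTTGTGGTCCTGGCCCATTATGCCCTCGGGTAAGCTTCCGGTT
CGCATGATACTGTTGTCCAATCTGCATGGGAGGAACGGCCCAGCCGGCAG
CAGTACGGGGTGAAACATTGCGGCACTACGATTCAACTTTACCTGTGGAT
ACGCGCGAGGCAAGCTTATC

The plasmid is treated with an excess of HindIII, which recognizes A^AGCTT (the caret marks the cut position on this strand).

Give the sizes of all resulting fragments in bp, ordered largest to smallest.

HindIII sites (AAGCTT) start at positions 89, 212.
HindIII cuts after the first base of each site, so after positions 89, 212.
Circular molecule, 2 cuts → 2 fragments:
  90–212 → 123 bp
  213–220 then 1–89 → 8 + 89 = 97 bp
Sorted largest to smallest: 123, 97 bp.

123, 97 bp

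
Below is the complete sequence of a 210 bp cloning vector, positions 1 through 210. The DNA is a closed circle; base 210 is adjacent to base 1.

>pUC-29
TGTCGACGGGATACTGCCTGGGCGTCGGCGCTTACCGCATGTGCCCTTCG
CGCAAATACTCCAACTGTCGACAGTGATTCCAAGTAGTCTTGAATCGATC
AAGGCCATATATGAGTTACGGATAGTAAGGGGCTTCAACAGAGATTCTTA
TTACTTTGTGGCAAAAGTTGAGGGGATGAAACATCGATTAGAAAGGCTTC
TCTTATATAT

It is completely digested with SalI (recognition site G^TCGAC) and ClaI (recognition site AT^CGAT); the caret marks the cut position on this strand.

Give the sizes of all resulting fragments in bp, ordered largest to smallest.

SalI sites (GTCGAC) start at positions 2, 67.
SalI cuts after the first base of each site, so after positions 2, 67.
ClaI sites (ATCGAT) start at positions 94, 183.
ClaI cuts after base 2 of each site, so after positions 95, 184.
Combined cut positions: 2, 67, 95, 184.
Circular molecule, 4 cuts → 4 fragments:
  3–67 → 65 bp
  68–95 → 28 bp
  96–184 → 89 bp
  185–210 then 1–2 → 26 + 2 = 28 bp
Sorted largest to smallest: 89, 65, 28, 28 bp.

89, 65, 28, 28 bp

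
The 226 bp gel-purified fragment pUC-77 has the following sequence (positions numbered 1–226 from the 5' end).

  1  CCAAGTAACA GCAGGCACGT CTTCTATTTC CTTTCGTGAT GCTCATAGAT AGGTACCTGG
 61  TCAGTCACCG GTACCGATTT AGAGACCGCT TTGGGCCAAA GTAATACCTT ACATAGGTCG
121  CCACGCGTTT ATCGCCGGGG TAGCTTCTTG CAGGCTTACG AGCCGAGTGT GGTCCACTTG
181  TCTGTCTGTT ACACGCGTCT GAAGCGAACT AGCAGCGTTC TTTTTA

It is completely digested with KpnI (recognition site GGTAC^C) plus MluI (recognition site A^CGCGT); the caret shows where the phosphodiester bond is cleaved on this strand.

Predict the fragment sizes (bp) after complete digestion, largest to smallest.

70, 56, 49, 33, 18 bp

KpnI sites (GGTACC) start at positions 52, 70.
KpnI cuts after base 5 of each site (before the last base), so after positions 56, 74.
MluI sites (ACGCGT) start at positions 123, 193.
MluI cuts after the first base of each site, so after positions 123, 193.
Combined cut positions: 56, 74, 123, 193.
Linear molecule, 4 cuts → 5 fragments:
  1–56 → 56 bp
  57–74 → 18 bp
  75–123 → 49 bp
  124–193 → 70 bp
  194–226 → 33 bp
Sorted largest to smallest: 70, 56, 49, 33, 18 bp.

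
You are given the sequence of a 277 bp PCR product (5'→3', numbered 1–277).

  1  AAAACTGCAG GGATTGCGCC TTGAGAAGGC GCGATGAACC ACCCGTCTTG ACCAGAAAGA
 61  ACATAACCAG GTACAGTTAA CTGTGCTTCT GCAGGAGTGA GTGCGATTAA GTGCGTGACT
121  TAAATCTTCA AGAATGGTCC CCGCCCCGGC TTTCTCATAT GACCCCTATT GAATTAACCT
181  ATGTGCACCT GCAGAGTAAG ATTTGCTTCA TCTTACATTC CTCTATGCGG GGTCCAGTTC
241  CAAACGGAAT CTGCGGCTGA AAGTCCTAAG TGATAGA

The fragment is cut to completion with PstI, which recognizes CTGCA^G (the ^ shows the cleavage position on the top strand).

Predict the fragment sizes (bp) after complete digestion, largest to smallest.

PstI sites (CTGCAG) start at positions 5, 89, 189.
PstI cuts after base 5 of each site (before the last base), so after positions 9, 93, 193.
Linear molecule, 3 cuts → 4 fragments:
  1–9 → 9 bp
  10–93 → 84 bp
  94–193 → 100 bp
  194–277 → 84 bp
Sorted largest to smallest: 100, 84, 84, 9 bp.

100, 84, 84, 9 bp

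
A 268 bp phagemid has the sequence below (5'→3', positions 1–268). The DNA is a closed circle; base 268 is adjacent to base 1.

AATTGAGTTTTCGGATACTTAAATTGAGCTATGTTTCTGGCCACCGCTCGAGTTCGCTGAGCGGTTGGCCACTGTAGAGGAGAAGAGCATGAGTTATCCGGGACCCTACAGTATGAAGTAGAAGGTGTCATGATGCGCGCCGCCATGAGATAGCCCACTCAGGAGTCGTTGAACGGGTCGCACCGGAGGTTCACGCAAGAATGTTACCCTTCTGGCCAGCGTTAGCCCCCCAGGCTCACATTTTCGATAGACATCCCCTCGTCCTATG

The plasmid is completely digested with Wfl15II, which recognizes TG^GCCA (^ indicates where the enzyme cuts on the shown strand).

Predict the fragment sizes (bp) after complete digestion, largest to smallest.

147, 93, 28 bp

Wfl15II sites (TGGCCA) start at positions 38, 66, 213.
Wfl15II cuts after base 2 of each site, so after positions 39, 67, 214.
Circular molecule, 3 cuts → 3 fragments:
  40–67 → 28 bp
  68–214 → 147 bp
  215–268 then 1–39 → 54 + 39 = 93 bp
Sorted largest to smallest: 147, 93, 28 bp.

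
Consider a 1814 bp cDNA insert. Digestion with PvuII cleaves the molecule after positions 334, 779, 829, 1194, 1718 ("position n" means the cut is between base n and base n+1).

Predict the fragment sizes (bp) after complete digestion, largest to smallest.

524, 445, 365, 334, 96, 50 bp

Linear molecule, 5 cuts → 6 fragments:
  334 − 0 = 334 bp
  779 − 334 = 445 bp
  829 − 779 = 50 bp
  1194 − 829 = 365 bp
  1718 − 1194 = 524 bp
  1814 − 1718 = 96 bp
Sorted largest to smallest: 524, 445, 365, 334, 96, 50 bp.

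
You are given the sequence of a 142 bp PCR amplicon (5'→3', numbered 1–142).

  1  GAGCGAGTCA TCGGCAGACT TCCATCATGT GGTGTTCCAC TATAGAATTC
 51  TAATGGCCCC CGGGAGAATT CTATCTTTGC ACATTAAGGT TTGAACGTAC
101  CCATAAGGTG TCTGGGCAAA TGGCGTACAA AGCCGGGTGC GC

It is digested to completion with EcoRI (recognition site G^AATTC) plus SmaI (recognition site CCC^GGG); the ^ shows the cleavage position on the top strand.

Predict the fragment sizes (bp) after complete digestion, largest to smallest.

EcoRI sites (GAATTC) start at positions 45, 66.
EcoRI cuts after the first base of each site, so after positions 45, 66.
The SmaI site (CCCGGG) starts at position 59.
SmaI cuts after base 3 of each site, so after position 61.
Combined cut positions: 45, 61, 66.
Linear molecule, 3 cuts → 4 fragments:
  1–45 → 45 bp
  46–61 → 16 bp
  62–66 → 5 bp
  67–142 → 76 bp
Sorted largest to smallest: 76, 45, 16, 5 bp.

76, 45, 16, 5 bp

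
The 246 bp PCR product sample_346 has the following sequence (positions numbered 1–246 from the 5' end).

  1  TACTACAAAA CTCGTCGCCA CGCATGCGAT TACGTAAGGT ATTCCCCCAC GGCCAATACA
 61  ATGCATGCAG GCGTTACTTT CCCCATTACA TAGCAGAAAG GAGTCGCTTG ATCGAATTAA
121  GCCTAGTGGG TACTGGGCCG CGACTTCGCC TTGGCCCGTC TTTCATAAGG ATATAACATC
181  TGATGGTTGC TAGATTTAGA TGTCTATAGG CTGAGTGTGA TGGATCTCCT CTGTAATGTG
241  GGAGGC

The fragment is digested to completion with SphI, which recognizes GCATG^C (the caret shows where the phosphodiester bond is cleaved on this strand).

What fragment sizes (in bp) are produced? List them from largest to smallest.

SphI sites (GCATGC) start at positions 22, 63.
SphI cuts after base 5 of each site (before the last base), so after positions 26, 67.
Linear molecule, 2 cuts → 3 fragments:
  1–26 → 26 bp
  27–67 → 41 bp
  68–246 → 179 bp
Sorted largest to smallest: 179, 41, 26 bp.

179, 41, 26 bp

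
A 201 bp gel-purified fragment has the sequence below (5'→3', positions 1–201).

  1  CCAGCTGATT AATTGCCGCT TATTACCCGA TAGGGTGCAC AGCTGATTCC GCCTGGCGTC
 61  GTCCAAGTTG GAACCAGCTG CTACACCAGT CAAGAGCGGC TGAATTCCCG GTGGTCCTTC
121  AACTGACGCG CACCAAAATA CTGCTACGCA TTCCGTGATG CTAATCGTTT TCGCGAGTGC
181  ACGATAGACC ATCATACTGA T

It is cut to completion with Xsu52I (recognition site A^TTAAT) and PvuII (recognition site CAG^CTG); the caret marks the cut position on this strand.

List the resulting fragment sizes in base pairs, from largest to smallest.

The Xsu52I site (ATTAAT) starts at position 8.
Xsu52I cuts after the first base of each site, so after position 8.
PvuII sites (CAGCTG) start at positions 2, 40, 75.
PvuII cuts after base 3 of each site, so after positions 4, 42, 77.
Combined cut positions: 4, 8, 42, 77.
Linear molecule, 4 cuts → 5 fragments:
  1–4 → 4 bp
  5–8 → 4 bp
  9–42 → 34 bp
  43–77 → 35 bp
  78–201 → 124 bp
Sorted largest to smallest: 124, 35, 34, 4, 4 bp.

124, 35, 34, 4, 4 bp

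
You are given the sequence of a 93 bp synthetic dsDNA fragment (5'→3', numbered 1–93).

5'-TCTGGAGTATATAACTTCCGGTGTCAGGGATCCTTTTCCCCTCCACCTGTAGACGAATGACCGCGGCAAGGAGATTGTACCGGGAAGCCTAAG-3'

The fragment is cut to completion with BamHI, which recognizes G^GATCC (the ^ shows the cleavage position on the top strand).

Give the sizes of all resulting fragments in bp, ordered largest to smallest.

The BamHI site (GGATCC) starts at position 28.
BamHI cuts after the first base of each site, so after position 28.
Linear molecule, 1 cut → 2 fragments:
  1–28 → 28 bp
  29–93 → 65 bp
Sorted largest to smallest: 65, 28 bp.

65, 28 bp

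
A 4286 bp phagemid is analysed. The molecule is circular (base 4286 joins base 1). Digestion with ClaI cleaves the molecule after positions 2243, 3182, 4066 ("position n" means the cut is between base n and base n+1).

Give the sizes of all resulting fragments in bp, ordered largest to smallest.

2463, 939, 884 bp

Circular molecule, 3 cuts → 3 fragments:
  3182 − 2243 = 939 bp
  4066 − 3182 = 884 bp
  wrap: 4286 − 4066 + 2243 = 2463 bp
Sorted largest to smallest: 2463, 939, 884 bp.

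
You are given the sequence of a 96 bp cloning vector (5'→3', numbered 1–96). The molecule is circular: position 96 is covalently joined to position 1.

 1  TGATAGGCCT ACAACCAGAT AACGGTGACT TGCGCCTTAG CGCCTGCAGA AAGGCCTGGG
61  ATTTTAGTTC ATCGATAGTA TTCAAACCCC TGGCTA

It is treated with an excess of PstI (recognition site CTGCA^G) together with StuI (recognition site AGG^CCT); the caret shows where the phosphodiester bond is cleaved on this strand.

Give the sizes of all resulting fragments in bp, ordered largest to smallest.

49, 41, 6 bp

The PstI site (CTGCAG) starts at position 44.
PstI cuts after base 5 of each site (before the last base), so after position 48.
StuI sites (AGGCCT) start at positions 5, 52.
StuI cuts after base 3 of each site, so after positions 7, 54.
Combined cut positions: 7, 48, 54.
Circular molecule, 3 cuts → 3 fragments:
  8–48 → 41 bp
  49–54 → 6 bp
  55–96 then 1–7 → 42 + 7 = 49 bp
Sorted largest to smallest: 49, 41, 6 bp.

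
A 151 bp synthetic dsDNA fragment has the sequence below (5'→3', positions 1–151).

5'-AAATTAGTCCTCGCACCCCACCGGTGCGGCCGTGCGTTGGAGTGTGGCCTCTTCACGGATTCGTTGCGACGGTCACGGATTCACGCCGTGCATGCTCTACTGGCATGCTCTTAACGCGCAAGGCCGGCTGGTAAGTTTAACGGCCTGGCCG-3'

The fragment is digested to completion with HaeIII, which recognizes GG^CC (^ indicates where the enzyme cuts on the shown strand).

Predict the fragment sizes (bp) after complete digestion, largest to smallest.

76, 29, 20, 18, 5, 3 bp

HaeIII sites (GGCC) start at positions 28, 46, 122, 142, 147.
HaeIII cuts after base 2 of each site, so after positions 29, 47, 123, 143, 148.
Linear molecule, 5 cuts → 6 fragments:
  1–29 → 29 bp
  30–47 → 18 bp
  48–123 → 76 bp
  124–143 → 20 bp
  144–148 → 5 bp
  149–151 → 3 bp
Sorted largest to smallest: 76, 29, 20, 18, 5, 3 bp.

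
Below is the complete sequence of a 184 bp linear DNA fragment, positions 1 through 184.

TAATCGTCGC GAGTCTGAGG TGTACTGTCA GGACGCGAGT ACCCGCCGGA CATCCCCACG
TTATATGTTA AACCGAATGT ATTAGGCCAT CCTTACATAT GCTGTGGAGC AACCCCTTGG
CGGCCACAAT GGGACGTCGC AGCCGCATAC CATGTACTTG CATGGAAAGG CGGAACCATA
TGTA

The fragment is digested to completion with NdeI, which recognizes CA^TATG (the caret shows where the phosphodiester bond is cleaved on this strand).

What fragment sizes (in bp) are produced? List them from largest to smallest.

NdeI sites (CATATG) start at positions 96, 177.
NdeI cuts after base 2 of each site, so after positions 97, 178.
Linear molecule, 2 cuts → 3 fragments:
  1–97 → 97 bp
  98–178 → 81 bp
  179–184 → 6 bp
Sorted largest to smallest: 97, 81, 6 bp.

97, 81, 6 bp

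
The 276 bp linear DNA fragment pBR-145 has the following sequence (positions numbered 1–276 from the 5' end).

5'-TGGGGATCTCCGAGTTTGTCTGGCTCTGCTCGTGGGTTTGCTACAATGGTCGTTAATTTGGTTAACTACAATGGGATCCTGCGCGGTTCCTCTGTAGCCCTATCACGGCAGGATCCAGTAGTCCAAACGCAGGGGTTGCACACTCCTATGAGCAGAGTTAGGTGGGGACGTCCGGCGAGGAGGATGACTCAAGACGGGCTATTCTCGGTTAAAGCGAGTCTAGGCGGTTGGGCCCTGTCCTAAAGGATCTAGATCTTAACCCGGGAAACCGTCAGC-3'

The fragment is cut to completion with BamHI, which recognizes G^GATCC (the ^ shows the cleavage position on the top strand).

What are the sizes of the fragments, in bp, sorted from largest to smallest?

165, 74, 37 bp

BamHI sites (GGATCC) start at positions 74, 111.
BamHI cuts after the first base of each site, so after positions 74, 111.
Linear molecule, 2 cuts → 3 fragments:
  1–74 → 74 bp
  75–111 → 37 bp
  112–276 → 165 bp
Sorted largest to smallest: 165, 74, 37 bp.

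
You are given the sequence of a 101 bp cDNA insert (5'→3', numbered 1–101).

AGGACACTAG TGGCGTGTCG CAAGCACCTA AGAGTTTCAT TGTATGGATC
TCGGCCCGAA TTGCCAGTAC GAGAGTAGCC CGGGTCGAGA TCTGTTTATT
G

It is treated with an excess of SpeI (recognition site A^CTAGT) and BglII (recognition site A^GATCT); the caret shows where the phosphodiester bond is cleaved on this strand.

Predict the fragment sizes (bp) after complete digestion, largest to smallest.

The SpeI site (ACTAGT) starts at position 6.
SpeI cuts after the first base of each site, so after position 6.
The BglII site (AGATCT) starts at position 88.
BglII cuts after the first base of each site, so after position 88.
Combined cut positions: 6, 88.
Linear molecule, 2 cuts → 3 fragments:
  1–6 → 6 bp
  7–88 → 82 bp
  89–101 → 13 bp
Sorted largest to smallest: 82, 13, 6 bp.

82, 13, 6 bp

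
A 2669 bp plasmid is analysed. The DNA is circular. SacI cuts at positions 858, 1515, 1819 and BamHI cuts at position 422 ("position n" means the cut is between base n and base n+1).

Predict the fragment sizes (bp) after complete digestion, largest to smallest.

Combined cut positions (sorted): 422, 858, 1515, 1819.
Circular molecule, 4 cuts → 4 fragments:
  858 − 422 = 436 bp
  1515 − 858 = 657 bp
  1819 − 1515 = 304 bp
  wrap: 2669 − 1819 + 422 = 1272 bp
Sorted largest to smallest: 1272, 657, 436, 304 bp.

1272, 657, 436, 304 bp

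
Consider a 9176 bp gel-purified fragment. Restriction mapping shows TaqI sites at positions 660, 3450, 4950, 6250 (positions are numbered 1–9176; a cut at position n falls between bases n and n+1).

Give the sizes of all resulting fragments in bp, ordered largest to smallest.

2926, 2790, 1500, 1300, 660 bp

Linear molecule, 4 cuts → 5 fragments:
  660 − 0 = 660 bp
  3450 − 660 = 2790 bp
  4950 − 3450 = 1500 bp
  6250 − 4950 = 1300 bp
  9176 − 6250 = 2926 bp
Sorted largest to smallest: 2926, 2790, 1500, 1300, 660 bp.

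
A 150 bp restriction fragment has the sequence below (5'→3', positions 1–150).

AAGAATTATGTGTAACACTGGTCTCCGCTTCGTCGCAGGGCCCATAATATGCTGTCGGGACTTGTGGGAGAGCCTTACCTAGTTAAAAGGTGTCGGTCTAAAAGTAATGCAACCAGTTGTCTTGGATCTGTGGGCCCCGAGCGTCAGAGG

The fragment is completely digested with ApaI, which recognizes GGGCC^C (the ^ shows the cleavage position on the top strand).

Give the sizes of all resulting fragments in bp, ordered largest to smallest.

94, 42, 14 bp

ApaI sites (GGGCCC) start at positions 38, 132.
ApaI cuts after base 5 of each site (before the last base), so after positions 42, 136.
Linear molecule, 2 cuts → 3 fragments:
  1–42 → 42 bp
  43–136 → 94 bp
  137–150 → 14 bp
Sorted largest to smallest: 94, 42, 14 bp.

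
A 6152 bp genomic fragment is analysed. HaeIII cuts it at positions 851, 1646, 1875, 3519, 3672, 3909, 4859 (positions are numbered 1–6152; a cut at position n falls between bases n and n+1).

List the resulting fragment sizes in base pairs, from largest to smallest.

Linear molecule, 7 cuts → 8 fragments:
  851 − 0 = 851 bp
  1646 − 851 = 795 bp
  1875 − 1646 = 229 bp
  3519 − 1875 = 1644 bp
  3672 − 3519 = 153 bp
  3909 − 3672 = 237 bp
  4859 − 3909 = 950 bp
  6152 − 4859 = 1293 bp
Sorted largest to smallest: 1644, 1293, 950, 851, 795, 237, 229, 153 bp.

1644, 1293, 950, 851, 795, 237, 229, 153 bp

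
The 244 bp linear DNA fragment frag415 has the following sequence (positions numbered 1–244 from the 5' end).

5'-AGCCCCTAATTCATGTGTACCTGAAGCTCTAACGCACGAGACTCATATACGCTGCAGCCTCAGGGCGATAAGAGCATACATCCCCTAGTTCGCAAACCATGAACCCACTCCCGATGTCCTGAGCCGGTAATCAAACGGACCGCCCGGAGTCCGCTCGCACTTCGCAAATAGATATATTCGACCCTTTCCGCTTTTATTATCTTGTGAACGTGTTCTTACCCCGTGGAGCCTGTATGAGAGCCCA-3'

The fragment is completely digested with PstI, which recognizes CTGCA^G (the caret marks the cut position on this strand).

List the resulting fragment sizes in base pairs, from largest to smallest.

The PstI site (CTGCAG) starts at position 52.
PstI cuts after base 5 of each site (before the last base), so after position 56.
Linear molecule, 1 cut → 2 fragments:
  1–56 → 56 bp
  57–244 → 188 bp
Sorted largest to smallest: 188, 56 bp.

188, 56 bp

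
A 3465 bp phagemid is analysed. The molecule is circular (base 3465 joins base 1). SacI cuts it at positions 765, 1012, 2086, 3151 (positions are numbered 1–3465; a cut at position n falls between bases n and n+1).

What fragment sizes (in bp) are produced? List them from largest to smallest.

Circular molecule, 4 cuts → 4 fragments:
  1012 − 765 = 247 bp
  2086 − 1012 = 1074 bp
  3151 − 2086 = 1065 bp
  wrap: 3465 − 3151 + 765 = 1079 bp
Sorted largest to smallest: 1079, 1074, 1065, 247 bp.

1079, 1074, 1065, 247 bp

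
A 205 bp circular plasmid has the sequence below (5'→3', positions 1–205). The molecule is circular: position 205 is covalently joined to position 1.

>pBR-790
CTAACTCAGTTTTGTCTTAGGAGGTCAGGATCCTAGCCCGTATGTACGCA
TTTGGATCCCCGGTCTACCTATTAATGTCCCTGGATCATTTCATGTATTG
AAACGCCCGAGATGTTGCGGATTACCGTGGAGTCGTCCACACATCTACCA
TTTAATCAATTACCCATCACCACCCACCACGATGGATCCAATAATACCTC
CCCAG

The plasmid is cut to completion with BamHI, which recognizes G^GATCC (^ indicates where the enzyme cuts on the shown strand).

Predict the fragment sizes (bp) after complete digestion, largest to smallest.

BamHI sites (GGATCC) start at positions 28, 54, 184.
BamHI cuts after the first base of each site, so after positions 28, 54, 184.
Circular molecule, 3 cuts → 3 fragments:
  29–54 → 26 bp
  55–184 → 130 bp
  185–205 then 1–28 → 21 + 28 = 49 bp
Sorted largest to smallest: 130, 49, 26 bp.

130, 49, 26 bp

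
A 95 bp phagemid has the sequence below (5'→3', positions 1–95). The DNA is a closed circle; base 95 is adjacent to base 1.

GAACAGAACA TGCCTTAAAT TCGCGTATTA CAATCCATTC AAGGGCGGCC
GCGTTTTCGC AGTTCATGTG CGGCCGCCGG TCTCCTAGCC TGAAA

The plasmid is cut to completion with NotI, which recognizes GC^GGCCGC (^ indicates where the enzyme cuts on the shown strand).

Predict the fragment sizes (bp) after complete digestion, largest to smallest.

70, 25 bp

NotI sites (GCGGCCGC) start at positions 45, 70.
NotI cuts after base 2 of each site, so after positions 46, 71.
Circular molecule, 2 cuts → 2 fragments:
  47–71 → 25 bp
  72–95 then 1–46 → 24 + 46 = 70 bp
Sorted largest to smallest: 70, 25 bp.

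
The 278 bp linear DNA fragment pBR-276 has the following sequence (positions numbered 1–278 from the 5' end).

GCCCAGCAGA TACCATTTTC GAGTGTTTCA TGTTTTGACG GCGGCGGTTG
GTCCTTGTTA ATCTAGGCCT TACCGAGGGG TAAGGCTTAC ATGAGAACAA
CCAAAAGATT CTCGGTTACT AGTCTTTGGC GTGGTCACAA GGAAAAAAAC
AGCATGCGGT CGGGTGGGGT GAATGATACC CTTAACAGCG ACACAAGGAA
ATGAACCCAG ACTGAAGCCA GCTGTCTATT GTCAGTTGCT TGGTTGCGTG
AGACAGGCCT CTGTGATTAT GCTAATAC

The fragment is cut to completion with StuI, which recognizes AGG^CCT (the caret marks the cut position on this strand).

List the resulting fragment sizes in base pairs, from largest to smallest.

190, 67, 21 bp

StuI sites (AGGCCT) start at positions 65, 255.
StuI cuts after base 3 of each site, so after positions 67, 257.
Linear molecule, 2 cuts → 3 fragments:
  1–67 → 67 bp
  68–257 → 190 bp
  258–278 → 21 bp
Sorted largest to smallest: 190, 67, 21 bp.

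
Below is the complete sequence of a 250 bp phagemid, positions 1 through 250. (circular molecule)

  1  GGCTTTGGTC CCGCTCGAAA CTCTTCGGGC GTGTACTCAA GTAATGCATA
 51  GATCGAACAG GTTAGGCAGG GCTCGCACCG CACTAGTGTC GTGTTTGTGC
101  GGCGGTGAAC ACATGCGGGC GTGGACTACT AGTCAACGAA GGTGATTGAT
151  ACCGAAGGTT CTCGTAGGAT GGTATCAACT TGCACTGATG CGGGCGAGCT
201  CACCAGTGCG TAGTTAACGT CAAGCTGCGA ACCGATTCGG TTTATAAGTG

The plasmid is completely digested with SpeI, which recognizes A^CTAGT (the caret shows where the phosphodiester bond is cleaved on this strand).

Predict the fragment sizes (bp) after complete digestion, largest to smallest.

204, 46 bp

SpeI sites (ACTAGT) start at positions 82, 128.
SpeI cuts after the first base of each site, so after positions 82, 128.
Circular molecule, 2 cuts → 2 fragments:
  83–128 → 46 bp
  129–250 then 1–82 → 122 + 82 = 204 bp
Sorted largest to smallest: 204, 46 bp.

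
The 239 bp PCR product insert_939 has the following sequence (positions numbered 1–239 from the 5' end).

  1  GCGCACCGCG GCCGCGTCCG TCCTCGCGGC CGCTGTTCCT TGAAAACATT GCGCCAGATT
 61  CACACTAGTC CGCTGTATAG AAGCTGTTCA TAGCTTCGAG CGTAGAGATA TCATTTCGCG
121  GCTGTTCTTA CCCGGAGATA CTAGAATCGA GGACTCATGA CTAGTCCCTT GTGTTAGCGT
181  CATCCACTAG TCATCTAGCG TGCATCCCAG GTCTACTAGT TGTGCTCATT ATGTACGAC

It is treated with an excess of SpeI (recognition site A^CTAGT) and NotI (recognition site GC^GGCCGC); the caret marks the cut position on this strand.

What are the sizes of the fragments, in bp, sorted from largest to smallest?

SpeI sites (ACTAGT) start at positions 64, 160, 186, 215.
SpeI cuts after the first base of each site, so after positions 64, 160, 186, 215.
NotI sites (GCGGCCGC) start at positions 8, 26.
NotI cuts after base 2 of each site, so after positions 9, 27.
Combined cut positions: 9, 27, 64, 160, 186, 215.
Linear molecule, 6 cuts → 7 fragments:
  1–9 → 9 bp
  10–27 → 18 bp
  28–64 → 37 bp
  65–160 → 96 bp
  161–186 → 26 bp
  187–215 → 29 bp
  216–239 → 24 bp
Sorted largest to smallest: 96, 37, 29, 26, 24, 18, 9 bp.

96, 37, 29, 26, 24, 18, 9 bp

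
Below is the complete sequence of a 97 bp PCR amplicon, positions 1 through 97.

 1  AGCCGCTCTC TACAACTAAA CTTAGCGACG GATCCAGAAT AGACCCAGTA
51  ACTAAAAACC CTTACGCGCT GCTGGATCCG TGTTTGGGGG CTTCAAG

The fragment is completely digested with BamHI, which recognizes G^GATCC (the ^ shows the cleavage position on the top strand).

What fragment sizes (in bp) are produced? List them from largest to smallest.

BamHI sites (GGATCC) start at positions 30, 74.
BamHI cuts after the first base of each site, so after positions 30, 74.
Linear molecule, 2 cuts → 3 fragments:
  1–30 → 30 bp
  31–74 → 44 bp
  75–97 → 23 bp
Sorted largest to smallest: 44, 30, 23 bp.

44, 30, 23 bp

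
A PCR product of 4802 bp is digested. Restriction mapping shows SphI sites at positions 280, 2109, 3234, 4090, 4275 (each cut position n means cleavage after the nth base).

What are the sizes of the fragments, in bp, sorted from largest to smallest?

Linear molecule, 5 cuts → 6 fragments:
  280 − 0 = 280 bp
  2109 − 280 = 1829 bp
  3234 − 2109 = 1125 bp
  4090 − 3234 = 856 bp
  4275 − 4090 = 185 bp
  4802 − 4275 = 527 bp
Sorted largest to smallest: 1829, 1125, 856, 527, 280, 185 bp.

1829, 1125, 856, 527, 280, 185 bp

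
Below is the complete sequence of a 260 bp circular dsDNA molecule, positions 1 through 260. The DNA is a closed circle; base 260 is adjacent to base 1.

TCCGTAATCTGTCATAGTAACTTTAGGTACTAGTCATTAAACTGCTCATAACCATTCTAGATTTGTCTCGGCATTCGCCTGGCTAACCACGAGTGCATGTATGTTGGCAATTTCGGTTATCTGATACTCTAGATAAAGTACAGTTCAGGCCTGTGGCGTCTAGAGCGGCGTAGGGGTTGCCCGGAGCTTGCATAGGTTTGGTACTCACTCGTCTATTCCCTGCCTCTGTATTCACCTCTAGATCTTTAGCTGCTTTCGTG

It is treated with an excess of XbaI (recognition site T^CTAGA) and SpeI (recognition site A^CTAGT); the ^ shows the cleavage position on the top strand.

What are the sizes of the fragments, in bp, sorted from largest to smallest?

XbaI sites (TCTAGA) start at positions 56, 128, 159, 237.
XbaI cuts after the first base of each site, so after positions 56, 128, 159, 237.
The SpeI site (ACTAGT) starts at position 29.
SpeI cuts after the first base of each site, so after position 29.
Combined cut positions: 29, 56, 128, 159, 237.
Circular molecule, 5 cuts → 5 fragments:
  30–56 → 27 bp
  57–128 → 72 bp
  129–159 → 31 bp
  160–237 → 78 bp
  238–260 then 1–29 → 23 + 29 = 52 bp
Sorted largest to smallest: 78, 72, 52, 31, 27 bp.

78, 72, 52, 31, 27 bp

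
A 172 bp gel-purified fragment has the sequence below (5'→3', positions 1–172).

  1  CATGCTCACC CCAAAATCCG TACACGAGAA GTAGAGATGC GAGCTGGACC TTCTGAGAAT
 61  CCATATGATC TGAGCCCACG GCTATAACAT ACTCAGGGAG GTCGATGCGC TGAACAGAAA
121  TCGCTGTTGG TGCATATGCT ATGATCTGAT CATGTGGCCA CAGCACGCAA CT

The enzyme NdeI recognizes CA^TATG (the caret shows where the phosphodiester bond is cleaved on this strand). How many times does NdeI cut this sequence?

2

CATATG occurs starting at positions 62, 133.
NdeI cuts at 2 sites.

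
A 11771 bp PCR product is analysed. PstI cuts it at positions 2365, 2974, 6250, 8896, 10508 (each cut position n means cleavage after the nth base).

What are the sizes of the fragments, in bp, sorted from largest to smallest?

3276, 2646, 2365, 1612, 1263, 609 bp

Linear molecule, 5 cuts → 6 fragments:
  2365 − 0 = 2365 bp
  2974 − 2365 = 609 bp
  6250 − 2974 = 3276 bp
  8896 − 6250 = 2646 bp
  10508 − 8896 = 1612 bp
  11771 − 10508 = 1263 bp
Sorted largest to smallest: 3276, 2646, 2365, 1612, 1263, 609 bp.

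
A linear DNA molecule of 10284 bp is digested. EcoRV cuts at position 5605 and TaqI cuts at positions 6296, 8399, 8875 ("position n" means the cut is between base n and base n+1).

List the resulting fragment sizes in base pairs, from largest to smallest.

5605, 2103, 1409, 691, 476 bp

Combined cut positions (sorted): 5605, 6296, 8399, 8875.
Linear molecule, 4 cuts → 5 fragments:
  5605 − 0 = 5605 bp
  6296 − 5605 = 691 bp
  8399 − 6296 = 2103 bp
  8875 − 8399 = 476 bp
  10284 − 8875 = 1409 bp
Sorted largest to smallest: 5605, 2103, 1409, 691, 476 bp.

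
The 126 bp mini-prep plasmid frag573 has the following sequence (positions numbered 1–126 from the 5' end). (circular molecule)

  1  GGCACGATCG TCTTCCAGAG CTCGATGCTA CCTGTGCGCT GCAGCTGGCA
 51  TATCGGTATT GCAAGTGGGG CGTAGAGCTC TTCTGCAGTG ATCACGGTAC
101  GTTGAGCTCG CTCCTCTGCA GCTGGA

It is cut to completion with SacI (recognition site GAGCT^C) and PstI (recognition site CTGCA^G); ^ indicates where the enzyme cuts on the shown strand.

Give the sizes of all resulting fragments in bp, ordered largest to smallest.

SacI sites (GAGCTC) start at positions 18, 75, 104.
SacI cuts after base 5 of each site (before the last base), so after positions 22, 79, 108.
PstI sites (CTGCAG) start at positions 39, 83, 116.
PstI cuts after base 5 of each site (before the last base), so after positions 43, 87, 120.
Combined cut positions: 22, 43, 79, 87, 108, 120.
Circular molecule, 6 cuts → 6 fragments:
  23–43 → 21 bp
  44–79 → 36 bp
  80–87 → 8 bp
  88–108 → 21 bp
  109–120 → 12 bp
  121–126 then 1–22 → 6 + 22 = 28 bp
Sorted largest to smallest: 36, 28, 21, 21, 12, 8 bp.

36, 28, 21, 21, 12, 8 bp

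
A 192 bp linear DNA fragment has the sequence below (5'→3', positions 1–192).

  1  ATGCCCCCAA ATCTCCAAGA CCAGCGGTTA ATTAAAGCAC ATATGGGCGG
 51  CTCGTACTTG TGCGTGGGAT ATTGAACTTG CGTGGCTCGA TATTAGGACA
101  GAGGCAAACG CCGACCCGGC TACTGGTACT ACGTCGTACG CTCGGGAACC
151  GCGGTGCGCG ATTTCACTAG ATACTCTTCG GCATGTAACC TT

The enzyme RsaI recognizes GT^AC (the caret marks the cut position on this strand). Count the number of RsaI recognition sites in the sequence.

GTAC occurs starting at positions 54, 126, 136.
RsaI cuts at 3 sites.

3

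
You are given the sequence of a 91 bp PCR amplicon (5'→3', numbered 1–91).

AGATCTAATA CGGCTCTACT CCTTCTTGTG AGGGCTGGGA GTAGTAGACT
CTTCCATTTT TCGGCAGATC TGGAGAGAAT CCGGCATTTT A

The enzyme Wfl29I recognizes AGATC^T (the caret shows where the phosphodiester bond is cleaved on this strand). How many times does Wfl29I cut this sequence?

AGATCT occurs starting at positions 1, 66.
Wfl29I cuts at 2 sites.

2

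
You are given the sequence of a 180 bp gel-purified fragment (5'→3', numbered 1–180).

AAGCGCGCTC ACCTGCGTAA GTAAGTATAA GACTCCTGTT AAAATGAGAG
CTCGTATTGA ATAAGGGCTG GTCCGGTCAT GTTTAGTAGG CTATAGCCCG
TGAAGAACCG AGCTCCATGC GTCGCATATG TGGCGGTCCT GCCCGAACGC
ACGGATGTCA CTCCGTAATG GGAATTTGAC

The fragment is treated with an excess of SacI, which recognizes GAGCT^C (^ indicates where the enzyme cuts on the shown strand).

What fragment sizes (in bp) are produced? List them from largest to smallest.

66, 62, 52 bp

SacI sites (GAGCTC) start at positions 48, 110.
SacI cuts after base 5 of each site (before the last base), so after positions 52, 114.
Linear molecule, 2 cuts → 3 fragments:
  1–52 → 52 bp
  53–114 → 62 bp
  115–180 → 66 bp
Sorted largest to smallest: 66, 62, 52 bp.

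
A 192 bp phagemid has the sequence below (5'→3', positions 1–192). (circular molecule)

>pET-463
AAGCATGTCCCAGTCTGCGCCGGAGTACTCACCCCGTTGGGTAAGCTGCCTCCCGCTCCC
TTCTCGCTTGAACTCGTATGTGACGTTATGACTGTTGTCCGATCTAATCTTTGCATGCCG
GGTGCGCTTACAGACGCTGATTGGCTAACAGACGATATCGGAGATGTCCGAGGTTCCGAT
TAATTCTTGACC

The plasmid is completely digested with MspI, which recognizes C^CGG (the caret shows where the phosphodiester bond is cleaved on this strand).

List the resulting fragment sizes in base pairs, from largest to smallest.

98, 94 bp

MspI sites (CCGG) start at positions 20, 118.
MspI cuts after the first base of each site, so after positions 20, 118.
Circular molecule, 2 cuts → 2 fragments:
  21–118 → 98 bp
  119–192 then 1–20 → 74 + 20 = 94 bp
Sorted largest to smallest: 98, 94 bp.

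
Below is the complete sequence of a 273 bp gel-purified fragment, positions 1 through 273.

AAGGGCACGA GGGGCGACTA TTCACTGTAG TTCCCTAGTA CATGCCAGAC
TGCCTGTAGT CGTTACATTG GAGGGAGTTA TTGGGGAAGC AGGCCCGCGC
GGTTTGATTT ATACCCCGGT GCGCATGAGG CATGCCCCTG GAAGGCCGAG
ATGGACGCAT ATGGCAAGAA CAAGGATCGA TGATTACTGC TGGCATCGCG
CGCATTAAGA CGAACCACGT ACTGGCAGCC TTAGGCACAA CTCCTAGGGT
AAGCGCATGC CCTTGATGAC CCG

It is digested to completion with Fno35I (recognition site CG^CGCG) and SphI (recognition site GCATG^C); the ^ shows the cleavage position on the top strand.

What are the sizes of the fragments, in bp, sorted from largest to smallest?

Fno35I sites (CGCGCG) start at positions 96, 197.
Fno35I cuts after base 2 of each site, so after positions 97, 198.
SphI sites (GCATGC) start at positions 130, 255.
SphI cuts after base 5 of each site (before the last base), so after positions 134, 259.
Combined cut positions: 97, 134, 198, 259.
Linear molecule, 4 cuts → 5 fragments:
  1–97 → 97 bp
  98–134 → 37 bp
  135–198 → 64 bp
  199–259 → 61 bp
  260–273 → 14 bp
Sorted largest to smallest: 97, 64, 61, 37, 14 bp.

97, 64, 61, 37, 14 bp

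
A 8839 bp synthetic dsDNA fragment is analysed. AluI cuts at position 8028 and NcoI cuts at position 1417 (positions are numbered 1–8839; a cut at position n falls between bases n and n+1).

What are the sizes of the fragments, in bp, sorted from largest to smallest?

Combined cut positions (sorted): 1417, 8028.
Linear molecule, 2 cuts → 3 fragments:
  1417 − 0 = 1417 bp
  8028 − 1417 = 6611 bp
  8839 − 8028 = 811 bp
Sorted largest to smallest: 6611, 1417, 811 bp.

6611, 1417, 811 bp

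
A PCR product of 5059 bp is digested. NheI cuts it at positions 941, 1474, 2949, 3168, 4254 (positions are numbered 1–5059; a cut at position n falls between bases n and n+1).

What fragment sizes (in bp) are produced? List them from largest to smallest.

1475, 1086, 941, 805, 533, 219 bp

Linear molecule, 5 cuts → 6 fragments:
  941 − 0 = 941 bp
  1474 − 941 = 533 bp
  2949 − 1474 = 1475 bp
  3168 − 2949 = 219 bp
  4254 − 3168 = 1086 bp
  5059 − 4254 = 805 bp
Sorted largest to smallest: 1475, 1086, 941, 805, 533, 219 bp.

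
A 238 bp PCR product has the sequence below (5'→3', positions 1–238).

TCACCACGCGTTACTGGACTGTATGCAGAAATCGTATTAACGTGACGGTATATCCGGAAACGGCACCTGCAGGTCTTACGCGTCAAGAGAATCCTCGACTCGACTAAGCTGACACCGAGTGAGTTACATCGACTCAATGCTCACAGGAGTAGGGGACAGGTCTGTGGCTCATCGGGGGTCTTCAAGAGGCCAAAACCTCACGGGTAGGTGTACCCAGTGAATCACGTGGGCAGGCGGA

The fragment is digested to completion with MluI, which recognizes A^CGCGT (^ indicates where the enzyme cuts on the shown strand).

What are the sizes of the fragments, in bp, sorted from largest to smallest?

160, 72, 6 bp

MluI sites (ACGCGT) start at positions 6, 78.
MluI cuts after the first base of each site, so after positions 6, 78.
Linear molecule, 2 cuts → 3 fragments:
  1–6 → 6 bp
  7–78 → 72 bp
  79–238 → 160 bp
Sorted largest to smallest: 160, 72, 6 bp.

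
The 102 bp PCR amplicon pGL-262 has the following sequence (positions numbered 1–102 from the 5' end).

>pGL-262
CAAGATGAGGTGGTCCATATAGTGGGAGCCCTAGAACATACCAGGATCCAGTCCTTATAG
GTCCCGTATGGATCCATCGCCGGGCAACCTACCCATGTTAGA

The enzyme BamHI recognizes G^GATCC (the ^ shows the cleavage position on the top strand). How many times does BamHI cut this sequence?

2

GGATCC occurs starting at positions 44, 70.
BamHI cuts at 2 sites.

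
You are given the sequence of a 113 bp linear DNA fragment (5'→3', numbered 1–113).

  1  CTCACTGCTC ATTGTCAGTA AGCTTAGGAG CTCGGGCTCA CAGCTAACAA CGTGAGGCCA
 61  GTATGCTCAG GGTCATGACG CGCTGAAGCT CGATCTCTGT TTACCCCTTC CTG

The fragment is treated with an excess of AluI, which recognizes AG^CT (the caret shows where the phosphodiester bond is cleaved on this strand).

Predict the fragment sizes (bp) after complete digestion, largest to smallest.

AluI sites (AGCT) start at positions 21, 29, 42, 87.
AluI cuts after base 2 of each site, so after positions 22, 30, 43, 88.
Linear molecule, 4 cuts → 5 fragments:
  1–22 → 22 bp
  23–30 → 8 bp
  31–43 → 13 bp
  44–88 → 45 bp
  89–113 → 25 bp
Sorted largest to smallest: 45, 25, 22, 13, 8 bp.

45, 25, 22, 13, 8 bp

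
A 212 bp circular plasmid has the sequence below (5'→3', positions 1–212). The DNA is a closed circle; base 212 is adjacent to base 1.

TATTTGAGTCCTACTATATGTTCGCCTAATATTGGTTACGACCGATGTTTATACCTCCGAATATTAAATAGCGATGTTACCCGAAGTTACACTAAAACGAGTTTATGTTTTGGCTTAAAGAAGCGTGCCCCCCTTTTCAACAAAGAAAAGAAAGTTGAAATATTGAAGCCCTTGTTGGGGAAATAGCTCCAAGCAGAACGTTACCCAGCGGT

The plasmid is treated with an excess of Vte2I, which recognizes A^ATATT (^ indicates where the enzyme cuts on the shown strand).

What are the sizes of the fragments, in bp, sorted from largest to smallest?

99, 81, 32 bp

Vte2I sites (AATATT) start at positions 28, 60, 159.
Vte2I cuts after the first base of each site, so after positions 28, 60, 159.
Circular molecule, 3 cuts → 3 fragments:
  29–60 → 32 bp
  61–159 → 99 bp
  160–212 then 1–28 → 53 + 28 = 81 bp
Sorted largest to smallest: 99, 81, 32 bp.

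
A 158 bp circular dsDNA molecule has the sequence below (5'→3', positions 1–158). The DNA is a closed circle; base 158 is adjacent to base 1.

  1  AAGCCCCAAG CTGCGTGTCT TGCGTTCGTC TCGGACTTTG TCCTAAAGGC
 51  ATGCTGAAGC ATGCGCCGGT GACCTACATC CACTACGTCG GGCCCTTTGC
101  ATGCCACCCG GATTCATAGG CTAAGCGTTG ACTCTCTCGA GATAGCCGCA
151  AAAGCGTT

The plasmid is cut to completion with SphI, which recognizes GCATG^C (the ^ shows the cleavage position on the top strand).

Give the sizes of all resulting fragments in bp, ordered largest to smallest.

SphI sites (GCATGC) start at positions 49, 59, 99.
SphI cuts after base 5 of each site (before the last base), so after positions 53, 63, 103.
Circular molecule, 3 cuts → 3 fragments:
  54–63 → 10 bp
  64–103 → 40 bp
  104–158 then 1–53 → 55 + 53 = 108 bp
Sorted largest to smallest: 108, 40, 10 bp.

108, 40, 10 bp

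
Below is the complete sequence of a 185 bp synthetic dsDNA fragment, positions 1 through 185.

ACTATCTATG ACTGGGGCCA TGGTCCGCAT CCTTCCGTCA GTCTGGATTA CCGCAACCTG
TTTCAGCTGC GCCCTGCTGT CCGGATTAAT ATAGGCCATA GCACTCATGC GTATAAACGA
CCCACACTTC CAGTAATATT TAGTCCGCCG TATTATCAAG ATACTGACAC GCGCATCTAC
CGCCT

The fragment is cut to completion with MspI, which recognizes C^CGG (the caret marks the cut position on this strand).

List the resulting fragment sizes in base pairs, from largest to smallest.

104, 81 bp

The MspI site (CCGG) starts at position 81.
MspI cuts after the first base of each site, so after position 81.
Linear molecule, 1 cut → 2 fragments:
  1–81 → 81 bp
  82–185 → 104 bp
Sorted largest to smallest: 104, 81 bp.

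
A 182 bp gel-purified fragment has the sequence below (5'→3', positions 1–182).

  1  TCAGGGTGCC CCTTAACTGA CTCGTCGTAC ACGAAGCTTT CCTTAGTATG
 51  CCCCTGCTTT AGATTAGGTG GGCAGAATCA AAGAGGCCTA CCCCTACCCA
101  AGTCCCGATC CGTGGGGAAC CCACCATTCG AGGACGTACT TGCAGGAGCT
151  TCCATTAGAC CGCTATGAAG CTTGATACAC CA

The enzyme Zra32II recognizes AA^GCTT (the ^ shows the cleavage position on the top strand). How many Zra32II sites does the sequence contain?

AAGCTT occurs starting at positions 34, 168.
Zra32II cuts at 2 sites.

2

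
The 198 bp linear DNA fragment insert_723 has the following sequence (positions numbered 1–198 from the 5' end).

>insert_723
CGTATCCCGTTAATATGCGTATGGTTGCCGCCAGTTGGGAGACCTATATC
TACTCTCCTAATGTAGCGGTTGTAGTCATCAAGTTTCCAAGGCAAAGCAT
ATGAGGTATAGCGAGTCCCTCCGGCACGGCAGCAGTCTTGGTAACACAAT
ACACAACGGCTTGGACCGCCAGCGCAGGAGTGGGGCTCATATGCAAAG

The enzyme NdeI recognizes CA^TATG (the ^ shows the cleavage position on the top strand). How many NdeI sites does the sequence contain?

2

CATATG occurs starting at positions 98, 188.
NdeI cuts at 2 sites.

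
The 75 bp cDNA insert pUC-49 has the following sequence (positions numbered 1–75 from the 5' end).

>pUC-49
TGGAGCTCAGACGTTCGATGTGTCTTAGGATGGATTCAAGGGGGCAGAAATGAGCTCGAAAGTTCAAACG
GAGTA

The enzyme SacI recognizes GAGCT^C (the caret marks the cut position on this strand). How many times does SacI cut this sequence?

GAGCTC occurs starting at positions 3, 52.
SacI cuts at 2 sites.

2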